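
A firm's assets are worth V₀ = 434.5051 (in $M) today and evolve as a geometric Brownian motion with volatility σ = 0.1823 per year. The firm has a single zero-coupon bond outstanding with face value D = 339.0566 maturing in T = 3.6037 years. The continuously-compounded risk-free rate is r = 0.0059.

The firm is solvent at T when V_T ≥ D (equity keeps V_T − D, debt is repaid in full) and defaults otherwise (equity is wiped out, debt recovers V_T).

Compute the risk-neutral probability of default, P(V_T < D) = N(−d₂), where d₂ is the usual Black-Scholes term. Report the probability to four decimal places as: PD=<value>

PD=0.2725

d₁ = [ln(V₀/D) + (r + σ²/2)T] / (σ√T)
   = [ln(434.5051/339.0566) + (0.0059 + 0.5·0.1823²)·3.6037] / (0.1823·√3.6037)
   = [0.248041 + 0.081143] / 0.346068 = 0.951213
d₂ = d₁ − σ√T = 0.951213 − 0.346068 = 0.605145
risk-neutral PD = N(−d₂) = N(-0.605145) = 0.272541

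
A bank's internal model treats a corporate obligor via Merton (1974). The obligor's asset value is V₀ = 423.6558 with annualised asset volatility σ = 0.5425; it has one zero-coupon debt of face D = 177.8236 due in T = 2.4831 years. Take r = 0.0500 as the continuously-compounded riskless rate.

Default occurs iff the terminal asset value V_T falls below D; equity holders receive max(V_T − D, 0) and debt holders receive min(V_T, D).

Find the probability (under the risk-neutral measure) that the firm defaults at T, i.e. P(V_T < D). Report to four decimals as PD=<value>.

PD=0.2317

d₁ = [ln(V₀/D) + (r + σ²/2)T] / (σ√T)
   = [ln(423.6558/177.8236) + (0.0500 + 0.5·0.5425²)·2.4831] / (0.5425·√2.4831)
   = [0.868129 + 0.489551] / 0.854864 = 1.588183
d₂ = d₁ − σ√T = 1.588183 − 0.854864 = 0.733320
risk-neutral PD = N(−d₂) = N(-0.733320) = 0.231682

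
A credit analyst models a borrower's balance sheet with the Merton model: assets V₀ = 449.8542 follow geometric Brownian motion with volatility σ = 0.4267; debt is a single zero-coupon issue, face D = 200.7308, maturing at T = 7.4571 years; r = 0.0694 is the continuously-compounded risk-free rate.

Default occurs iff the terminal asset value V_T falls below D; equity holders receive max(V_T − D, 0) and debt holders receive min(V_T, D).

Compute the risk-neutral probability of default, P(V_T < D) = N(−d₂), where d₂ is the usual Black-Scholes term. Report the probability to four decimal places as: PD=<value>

PD=0.2898

d₁ = [ln(V₀/D) + (r + σ²/2)T] / (σ√T)
   = [ln(449.8542/200.7308) + (0.0694 + 0.5·0.4267²)·7.4571] / (0.4267·√7.4571)
   = [0.806959 + 1.196391] / 1.165219 = 1.719290
d₂ = d₁ − σ√T = 1.719290 − 1.165219 = 0.554071
risk-neutral PD = N(−d₂) = N(-0.554071) = 0.289765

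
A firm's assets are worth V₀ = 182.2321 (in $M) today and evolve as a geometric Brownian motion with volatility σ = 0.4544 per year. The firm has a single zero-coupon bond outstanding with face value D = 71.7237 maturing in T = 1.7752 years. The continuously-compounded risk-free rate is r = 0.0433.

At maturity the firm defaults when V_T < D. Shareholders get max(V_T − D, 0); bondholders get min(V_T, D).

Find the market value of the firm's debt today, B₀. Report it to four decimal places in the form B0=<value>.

d₁ = [ln(V₀/D) + (r + σ²/2)T] / (σ√T)
   = [ln(182.2321/71.7237) + (0.0433 + 0.5·0.4544²)·1.7752] / (0.4544·√1.7752)
   = [0.932460 + 0.260137] / 0.605427 = 1.969844
d₂ = d₁ − σ√T = 1.969844 − 0.605427 = 1.364417
N(d₁) = 0.975572,  N(d₂) = 0.913782,  e^(−rT) = 0.926014
E₀ = V₀·N(d₁) − D·e^(−rT)·N(d₂)
   = 182.2321·0.975572 − 71.7237·0.926014·0.913782 = 117.089744
B₀ = V₀ − E₀ = 182.2321 − 117.089744 = 65.142356

B0=65.1424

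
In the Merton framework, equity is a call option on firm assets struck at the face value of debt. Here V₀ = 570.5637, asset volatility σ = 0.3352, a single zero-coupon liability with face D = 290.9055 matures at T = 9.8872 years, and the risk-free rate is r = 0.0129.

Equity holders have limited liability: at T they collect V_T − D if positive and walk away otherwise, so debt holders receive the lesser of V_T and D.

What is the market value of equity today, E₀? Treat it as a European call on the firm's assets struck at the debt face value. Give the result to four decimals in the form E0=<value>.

E0=362.4266

d₁ = [ln(V₀/D) + (r + σ²/2)T] / (σ√T)
   = [ln(570.5637/290.9055) + (0.0129 + 0.5·0.3352²)·9.8872] / (0.3352·√9.8872)
   = [0.673626 + 0.683003] / 1.054000 = 1.287124
d₂ = d₁ − σ√T = 1.287124 − 1.054000 = 0.233124
N(d₁) = 0.900975,  N(d₂) = 0.592168,  e^(−rT) = 0.880254
E₀ = V₀·N(d₁) − D·e^(−rT)·N(d₂)
   = 570.5637·0.900975 − 290.9055·0.880254·0.592168 = 362.426605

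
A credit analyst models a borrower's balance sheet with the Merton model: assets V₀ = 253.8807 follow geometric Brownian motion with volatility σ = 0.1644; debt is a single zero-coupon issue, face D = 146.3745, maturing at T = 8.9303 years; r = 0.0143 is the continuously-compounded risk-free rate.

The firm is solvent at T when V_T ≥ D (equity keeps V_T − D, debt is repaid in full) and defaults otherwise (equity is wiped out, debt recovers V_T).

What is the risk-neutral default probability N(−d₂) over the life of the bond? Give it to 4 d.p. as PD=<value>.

PD=0.1281

d₁ = [ln(V₀/D) + (r + σ²/2)T] / (σ√T)
   = [ln(253.8807/146.3745) + (0.0143 + 0.5·0.1644²)·8.9303] / (0.1644·√8.9303)
   = [0.550696 + 0.248385] / 0.491287 = 1.626506
d₂ = d₁ − σ√T = 1.626506 − 0.491287 = 1.135220
risk-neutral PD = N(−d₂) = N(-1.135220) = 0.128142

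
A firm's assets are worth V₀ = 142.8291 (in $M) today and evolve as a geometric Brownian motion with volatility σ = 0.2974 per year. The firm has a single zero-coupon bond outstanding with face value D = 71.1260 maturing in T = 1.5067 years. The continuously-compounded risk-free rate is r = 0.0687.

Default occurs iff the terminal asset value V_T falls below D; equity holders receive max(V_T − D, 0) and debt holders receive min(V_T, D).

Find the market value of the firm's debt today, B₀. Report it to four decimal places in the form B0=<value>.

d₁ = [ln(V₀/D) + (r + σ²/2)T] / (σ√T)
   = [ln(142.8291/71.1260) + (0.0687 + 0.5·0.2974²)·1.5067] / (0.2974·√1.5067)
   = [0.697196 + 0.170142] / 0.365052 = 2.375931
d₂ = d₁ − σ√T = 2.375931 − 0.365052 = 2.010879
N(d₁) = 0.991248,  N(d₂) = 0.977831,  e^(−rT) = 0.901667
E₀ = V₀·N(d₁) − D·e^(−rT)·N(d₂)
   = 142.8291·0.991248 − 71.1260·0.901667·0.977831 = 78.868806
B₀ = V₀ − E₀ = 142.8291 − 78.868806 = 63.960294

B0=63.9603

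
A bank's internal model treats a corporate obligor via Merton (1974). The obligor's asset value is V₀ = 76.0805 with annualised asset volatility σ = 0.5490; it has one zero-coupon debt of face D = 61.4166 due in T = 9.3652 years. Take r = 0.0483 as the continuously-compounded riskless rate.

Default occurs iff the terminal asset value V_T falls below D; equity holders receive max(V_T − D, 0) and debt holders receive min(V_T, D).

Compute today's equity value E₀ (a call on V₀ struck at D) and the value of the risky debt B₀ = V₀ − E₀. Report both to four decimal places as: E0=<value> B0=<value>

E0=55.0124 B0=21.0681

d₁ = [ln(V₀/D) + (r + σ²/2)T] / (σ√T)
   = [ln(76.0805/61.4166) + (0.0483 + 0.5·0.5490²)·9.3652] / (0.5490·√9.3652)
   = [0.214112 + 1.863679] / 1.680084 = 1.236719
d₂ = d₁ − σ√T = 1.236719 − 1.680084 = -0.443364
N(d₁) = 0.891904,  N(d₂) = 0.328751,  e^(−rT) = 0.636138
E₀ = V₀·N(d₁) − D·e^(−rT)·N(d₂)
   = 76.0805·0.891904 − 61.4166·0.636138·0.328751 = 55.012400
B₀ = V₀ − E₀ = 76.0805 − 55.012400 = 21.068100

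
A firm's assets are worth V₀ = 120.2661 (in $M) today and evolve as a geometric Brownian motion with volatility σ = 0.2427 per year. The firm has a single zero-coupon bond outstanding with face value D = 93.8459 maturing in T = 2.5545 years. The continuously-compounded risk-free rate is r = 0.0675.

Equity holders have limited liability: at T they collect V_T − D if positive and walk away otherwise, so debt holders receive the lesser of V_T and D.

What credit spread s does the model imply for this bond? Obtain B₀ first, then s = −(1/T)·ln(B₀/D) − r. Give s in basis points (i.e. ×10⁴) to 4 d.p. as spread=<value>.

spread=133.3318

d₁ = [ln(V₀/D) + (r + σ²/2)T] / (σ√T)
   = [ln(120.2661/93.8459) + (0.0675 + 0.5·0.2427²)·2.5545] / (0.2427·√2.5545)
   = [0.248053 + 0.247663] / 0.387903 = 1.277938
d₂ = d₁ − σ√T = 1.277938 − 0.387903 = 0.890036
N(d₁) = 0.899364,  N(d₂) = 0.813277,  e^(−rT) = 0.841618
E₀ = V₀·N(d₁) − D·e^(−rT)·N(d₂)
   = 120.2661·0.899364 − 93.8459·0.841618·0.813277 = 43.928492
B₀ = V₀ − E₀ = 120.2661 − 43.928492 = 76.337608
spread = −(1/T)·ln(B₀/D) − r = −(1/2.5545)·ln(76.337608/93.8459) − 0.0675 = 0.01333318
in basis points: 0.01333318 × 10⁴ = 133.3318 bp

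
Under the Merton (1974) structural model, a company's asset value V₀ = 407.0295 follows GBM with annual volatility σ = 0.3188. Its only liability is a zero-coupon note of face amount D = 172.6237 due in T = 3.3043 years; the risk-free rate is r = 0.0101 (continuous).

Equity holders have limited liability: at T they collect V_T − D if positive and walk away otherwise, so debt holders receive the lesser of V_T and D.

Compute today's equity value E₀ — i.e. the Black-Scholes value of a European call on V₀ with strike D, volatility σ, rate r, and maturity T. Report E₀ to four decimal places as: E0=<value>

d₁ = [ln(V₀/D) + (r + σ²/2)T] / (σ√T)
   = [ln(407.0295/172.6237) + (0.0101 + 0.5·0.3188²)·3.3043] / (0.3188·√3.3043)
   = [0.857772 + 0.201287] / 0.579506 = 1.827519
d₂ = d₁ − σ√T = 1.827519 − 0.579506 = 1.248013
N(d₁) = 0.966189,  N(d₂) = 0.893987,  e^(−rT) = 0.967177
E₀ = V₀·N(d₁) − D·e^(−rT)·N(d₂)
   = 407.0295·0.966189 − 172.6237·0.967177·0.893987 = 244.009463

E0=244.0095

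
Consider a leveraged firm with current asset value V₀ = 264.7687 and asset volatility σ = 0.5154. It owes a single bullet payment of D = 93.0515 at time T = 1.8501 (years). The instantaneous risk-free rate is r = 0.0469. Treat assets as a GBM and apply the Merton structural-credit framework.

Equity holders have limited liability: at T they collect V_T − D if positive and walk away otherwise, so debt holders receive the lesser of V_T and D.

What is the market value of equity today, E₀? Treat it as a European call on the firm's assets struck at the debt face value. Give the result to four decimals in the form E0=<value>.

E0=181.7073

d₁ = [ln(V₀/D) + (r + σ²/2)T] / (σ√T)
   = [ln(264.7687/93.0515) + (0.0469 + 0.5·0.5154²)·1.8501] / (0.5154·√1.8501)
   = [1.045704 + 0.332497] / 0.701039 = 1.965941
d₂ = d₁ − σ√T = 1.965941 − 0.701039 = 1.264902
N(d₁) = 0.975347,  N(d₂) = 0.897047,  e^(−rT) = 0.916888
E₀ = V₀·N(d₁) − D·e^(−rT)·N(d₂)
   = 264.7687·0.975347 − 93.0515·0.916888·0.897047 = 181.707349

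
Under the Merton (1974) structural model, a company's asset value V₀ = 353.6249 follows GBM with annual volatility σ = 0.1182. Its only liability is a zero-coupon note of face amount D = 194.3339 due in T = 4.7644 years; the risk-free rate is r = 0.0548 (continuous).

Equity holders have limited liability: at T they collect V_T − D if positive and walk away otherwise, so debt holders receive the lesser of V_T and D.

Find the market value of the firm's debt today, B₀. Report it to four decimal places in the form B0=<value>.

B0=149.6717

d₁ = [ln(V₀/D) + (r + σ²/2)T] / (σ√T)
   = [ln(353.6249/194.3339) + (0.0548 + 0.5·0.1182²)·4.7644] / (0.1182·√4.7644)
   = [0.598659 + 0.294371] / 0.258001 = 3.461343
d₂ = d₁ − σ√T = 3.461343 − 0.258001 = 3.203342
N(d₁) = 0.999731,  N(d₂) = 0.999321,  e^(−rT) = 0.770212
E₀ = V₀·N(d₁) − D·e^(−rT)·N(d₂)
   = 353.6249·0.999731 − 194.3339·0.770212·0.999321 = 203.953174
B₀ = V₀ − E₀ = 353.6249 − 203.953174 = 149.671726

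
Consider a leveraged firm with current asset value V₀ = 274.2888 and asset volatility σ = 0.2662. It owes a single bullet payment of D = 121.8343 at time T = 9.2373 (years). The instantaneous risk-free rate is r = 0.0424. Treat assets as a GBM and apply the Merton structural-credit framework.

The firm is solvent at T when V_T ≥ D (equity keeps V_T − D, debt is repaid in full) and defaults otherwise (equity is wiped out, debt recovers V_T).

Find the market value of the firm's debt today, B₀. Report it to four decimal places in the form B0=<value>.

B0=78.8922

d₁ = [ln(V₀/D) + (r + σ²/2)T] / (σ√T)
   = [ln(274.2888/121.8343) + (0.0424 + 0.5·0.2662²)·9.2373] / (0.2662·√9.2373)
   = [0.811520 + 0.718950] / 0.809060 = 1.891665
d₂ = d₁ − σ√T = 1.891665 − 0.809060 = 1.082605
N(d₁) = 0.970732,  N(d₂) = 0.860508,  e^(−rT) = 0.675933
E₀ = V₀·N(d₁) − D·e^(−rT)·N(d₂)
   = 274.2888·0.970732 − 121.8343·0.675933·0.860508 = 195.396563
B₀ = V₀ − E₀ = 274.2888 − 195.396563 = 78.892237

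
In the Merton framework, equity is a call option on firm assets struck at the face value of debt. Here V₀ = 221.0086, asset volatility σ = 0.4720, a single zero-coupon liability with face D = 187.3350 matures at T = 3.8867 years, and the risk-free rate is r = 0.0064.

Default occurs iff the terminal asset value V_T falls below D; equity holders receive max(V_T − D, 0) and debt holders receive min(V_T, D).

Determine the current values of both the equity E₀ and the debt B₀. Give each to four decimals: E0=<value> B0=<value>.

E0=92.8546 B0=128.1540

d₁ = [ln(V₀/D) + (r + σ²/2)T] / (σ√T)
   = [ln(221.0086/187.3350) + (0.0064 + 0.5·0.4720²)·3.8867] / (0.4720·√3.8867)
   = [0.165303 + 0.457822] / 0.930535 = 0.669642
d₂ = d₁ − σ√T = 0.669642 − 0.930535 = -0.260892
N(d₁) = 0.748457,  N(d₂) = 0.397088,  e^(−rT) = 0.975432
E₀ = V₀·N(d₁) − D·e^(−rT)·N(d₂)
   = 221.0086·0.748457 − 187.3350·0.975432·0.397088 = 92.854588
B₀ = V₀ − E₀ = 221.0086 − 92.854588 = 128.154012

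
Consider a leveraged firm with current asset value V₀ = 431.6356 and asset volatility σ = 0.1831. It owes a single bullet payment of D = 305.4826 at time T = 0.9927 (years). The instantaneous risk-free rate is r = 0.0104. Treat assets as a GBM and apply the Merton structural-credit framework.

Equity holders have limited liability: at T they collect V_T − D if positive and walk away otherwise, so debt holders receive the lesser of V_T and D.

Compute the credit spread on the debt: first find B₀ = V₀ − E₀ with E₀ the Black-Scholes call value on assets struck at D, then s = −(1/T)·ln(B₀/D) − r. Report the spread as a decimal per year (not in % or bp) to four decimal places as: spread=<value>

d₁ = [ln(V₀/D) + (r + σ²/2)T] / (σ√T)
   = [ln(431.6356/305.4826) + (0.0104 + 0.5·0.1831²)·0.9927] / (0.1831·√0.9927)
   = [0.345689 + 0.026965] / 0.182430 = 2.042715
d₂ = d₁ − σ√T = 2.042715 − 0.182430 = 1.860284
N(d₁) = 0.979460,  N(d₂) = 0.968577,  e^(−rT) = 0.989729
E₀ = V₀·N(d₁) − D·e^(−rT)·N(d₂)
   = 431.6356·0.979460 − 305.4826·0.989729·0.968577 = 129.925143
B₀ = V₀ − E₀ = 431.6356 − 129.925143 = 301.710457
spread = −(1/T)·ln(B₀/D) − r = −(1/0.9927)·ln(301.710457/305.4826) − 0.0104 = 0.00211639

spread=0.0021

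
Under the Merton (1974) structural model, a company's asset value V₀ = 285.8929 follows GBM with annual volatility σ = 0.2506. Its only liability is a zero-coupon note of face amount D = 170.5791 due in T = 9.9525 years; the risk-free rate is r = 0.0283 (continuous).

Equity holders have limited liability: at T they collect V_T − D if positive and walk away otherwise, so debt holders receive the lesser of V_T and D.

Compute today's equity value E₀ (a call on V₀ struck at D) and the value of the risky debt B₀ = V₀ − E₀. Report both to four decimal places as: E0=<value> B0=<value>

d₁ = [ln(V₀/D) + (r + σ²/2)T] / (σ√T)
   = [ln(285.8929/170.5791) + (0.0283 + 0.5·0.2506²)·9.9525] / (0.2506·√9.9525)
   = [0.516418 + 0.594166] / 0.790582 = 1.404767
d₂ = d₁ − σ√T = 1.404767 − 0.790582 = 0.614185
N(d₁) = 0.919955,  N(d₂) = 0.730453,  e^(−rT) = 0.754533
E₀ = V₀·N(d₁) − D·e^(−rT)·N(d₂)
   = 285.8929·0.919955 − 170.5791·0.754533·0.730453 = 168.993608
B₀ = V₀ − E₀ = 285.8929 − 168.993608 = 116.899292

E0=168.9936 B0=116.8993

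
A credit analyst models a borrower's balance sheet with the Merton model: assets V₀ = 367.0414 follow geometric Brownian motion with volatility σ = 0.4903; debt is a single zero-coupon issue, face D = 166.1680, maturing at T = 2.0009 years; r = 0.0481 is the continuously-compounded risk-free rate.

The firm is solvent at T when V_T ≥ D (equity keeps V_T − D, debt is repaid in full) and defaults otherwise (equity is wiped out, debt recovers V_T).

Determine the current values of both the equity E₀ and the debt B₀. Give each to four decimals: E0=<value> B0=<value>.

E0=223.5379 B0=143.5035

d₁ = [ln(V₀/D) + (r + σ²/2)T] / (σ√T)
   = [ln(367.0414/166.1680) + (0.0481 + 0.5·0.4903²)·2.0009] / (0.4903·√2.0009)
   = [0.792475 + 0.336746] / 0.693545 = 1.628187
d₂ = d₁ − σ√T = 1.628187 − 0.693545 = 0.934642
N(d₁) = 0.948257,  N(d₂) = 0.825014,  e^(−rT) = 0.908243
E₀ = V₀·N(d₁) − D·e^(−rT)·N(d₂)
   = 367.0414·0.948257 − 166.1680·0.908243·0.825014 = 223.537898
B₀ = V₀ − E₀ = 367.0414 − 223.537898 = 143.503502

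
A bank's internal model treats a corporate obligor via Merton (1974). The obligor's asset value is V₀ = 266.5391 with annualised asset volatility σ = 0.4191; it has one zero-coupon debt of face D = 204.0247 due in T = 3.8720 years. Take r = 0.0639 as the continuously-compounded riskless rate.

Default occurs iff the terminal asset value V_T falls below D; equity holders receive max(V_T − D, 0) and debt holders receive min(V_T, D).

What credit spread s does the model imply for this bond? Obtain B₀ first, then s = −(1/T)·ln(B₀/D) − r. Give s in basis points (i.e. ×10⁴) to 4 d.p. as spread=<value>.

spread=466.2653

d₁ = [ln(V₀/D) + (r + σ²/2)T] / (σ√T)
   = [ln(266.5391/204.0247) + (0.0639 + 0.5·0.4191²)·3.8720] / (0.4191·√3.8720)
   = [0.267280 + 0.587469] / 0.824680 = 1.036462
d₂ = d₁ − σ√T = 1.036462 − 0.824680 = 0.211782
N(d₁) = 0.850007,  N(d₂) = 0.583861,  e^(−rT) = 0.780812
E₀ = V₀·N(d₁) − D·e^(−rT)·N(d₂)
   = 266.5391·0.850007 − 204.0247·0.780812·0.583861 = 133.547982
B₀ = V₀ − E₀ = 266.5391 − 133.547982 = 132.991118
spread = −(1/T)·ln(B₀/D) − r = −(1/3.8720)·ln(132.991118/204.0247) − 0.0639 = 0.04662653
in basis points: 0.04662653 × 10⁴ = 466.2653 bp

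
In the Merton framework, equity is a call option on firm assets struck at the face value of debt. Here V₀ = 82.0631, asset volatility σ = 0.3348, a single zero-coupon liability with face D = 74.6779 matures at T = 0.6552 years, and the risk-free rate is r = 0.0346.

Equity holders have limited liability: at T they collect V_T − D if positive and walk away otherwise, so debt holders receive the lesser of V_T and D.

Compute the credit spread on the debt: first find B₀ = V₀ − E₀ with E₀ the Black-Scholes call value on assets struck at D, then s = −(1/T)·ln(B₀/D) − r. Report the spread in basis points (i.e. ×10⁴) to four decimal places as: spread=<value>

d₁ = [ln(V₀/D) + (r + σ²/2)T] / (σ√T)
   = [ln(82.0631/74.6779) + (0.0346 + 0.5·0.3348²)·0.6552] / (0.3348·√0.6552)
   = [0.094304 + 0.059391] / 0.271002 = 0.567137
d₂ = d₁ − σ√T = 0.567137 − 0.271002 = 0.296135
N(d₁) = 0.714689,  N(d₂) = 0.616437,  e^(−rT) = 0.977585
E₀ = V₀·N(d₁) − D·e^(−rT)·N(d₂)
   = 82.0631·0.714689 − 74.6779·0.977585·0.616437 = 13.647297
B₀ = V₀ − E₀ = 82.0631 − 13.647297 = 68.415803
spread = −(1/T)·ln(B₀/D) − r = −(1/0.6552)·ln(68.415803/74.6779) − 0.0346 = 0.09906966
in basis points: 0.09906966 × 10⁴ = 990.6966 bp

spread=990.6966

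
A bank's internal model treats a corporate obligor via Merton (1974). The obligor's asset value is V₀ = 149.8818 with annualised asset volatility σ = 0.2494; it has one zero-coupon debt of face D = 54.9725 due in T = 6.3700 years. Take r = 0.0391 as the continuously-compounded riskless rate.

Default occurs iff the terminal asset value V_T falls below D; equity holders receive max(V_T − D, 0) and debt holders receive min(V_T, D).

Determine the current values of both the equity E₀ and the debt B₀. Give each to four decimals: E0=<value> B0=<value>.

d₁ = [ln(V₀/D) + (r + σ²/2)T] / (σ√T)
   = [ln(149.8818/54.9725) + (0.0391 + 0.5·0.2494²)·6.3700] / (0.2494·√6.3700)
   = [1.003014 + 0.447175] / 0.629457 = 2.303873
d₂ = d₁ − σ√T = 2.303873 − 0.629457 = 1.674415
N(d₁) = 0.989385,  N(d₂) = 0.952976,  e^(−rT) = 0.779528
E₀ = V₀·N(d₁) − D·e^(−rT)·N(d₂)
   = 149.8818·0.989385 − 54.9725·0.779528·0.952976 = 107.453352
B₀ = V₀ − E₀ = 149.8818 − 107.453352 = 42.428448

E0=107.4534 B0=42.4284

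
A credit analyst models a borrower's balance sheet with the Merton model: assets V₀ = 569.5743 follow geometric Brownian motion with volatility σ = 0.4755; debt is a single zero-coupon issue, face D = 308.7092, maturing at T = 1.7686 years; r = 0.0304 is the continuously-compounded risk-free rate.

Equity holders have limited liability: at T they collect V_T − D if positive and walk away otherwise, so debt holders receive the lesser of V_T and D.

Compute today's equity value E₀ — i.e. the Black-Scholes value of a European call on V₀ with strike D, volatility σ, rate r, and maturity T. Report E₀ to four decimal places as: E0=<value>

d₁ = [ln(V₀/D) + (r + σ²/2)T] / (σ√T)
   = [ln(569.5743/308.7092) + (0.0304 + 0.5·0.4755²)·1.7686] / (0.4755·√1.7686)
   = [0.612490 + 0.253706] / 0.632361 = 1.369779
d₂ = d₁ − σ√T = 1.369779 − 0.632361 = 0.737418
N(d₁) = 0.914622,  N(d₂) = 0.769566,  e^(−rT) = 0.947654
E₀ = V₀·N(d₁) − D·e^(−rT)·N(d₂)
   = 569.5743·0.914622 − 308.7092·0.947654·0.769566 = 295.809034

E0=295.8090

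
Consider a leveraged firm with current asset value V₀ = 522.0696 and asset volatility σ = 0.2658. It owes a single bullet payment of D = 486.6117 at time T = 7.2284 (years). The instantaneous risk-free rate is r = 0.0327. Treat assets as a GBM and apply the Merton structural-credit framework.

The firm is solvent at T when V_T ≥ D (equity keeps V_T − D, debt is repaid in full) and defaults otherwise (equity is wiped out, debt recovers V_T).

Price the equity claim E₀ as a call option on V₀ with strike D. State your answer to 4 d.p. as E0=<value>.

E0=206.3193

d₁ = [ln(V₀/D) + (r + σ²/2)T] / (σ√T)
   = [ln(522.0696/486.6117) + (0.0327 + 0.5·0.2658²)·7.2284] / (0.2658·√7.2284)
   = [0.070334 + 0.491711] / 0.714621 = 0.786493
d₂ = d₁ − σ√T = 0.786493 − 0.714621 = 0.071872
N(d₁) = 0.784211,  N(d₂) = 0.528648,  e^(−rT) = 0.789490
E₀ = V₀·N(d₁) − D·e^(−rT)·N(d₂)
   = 522.0696·0.784211 − 486.6117·0.789490·0.528648 = 206.319298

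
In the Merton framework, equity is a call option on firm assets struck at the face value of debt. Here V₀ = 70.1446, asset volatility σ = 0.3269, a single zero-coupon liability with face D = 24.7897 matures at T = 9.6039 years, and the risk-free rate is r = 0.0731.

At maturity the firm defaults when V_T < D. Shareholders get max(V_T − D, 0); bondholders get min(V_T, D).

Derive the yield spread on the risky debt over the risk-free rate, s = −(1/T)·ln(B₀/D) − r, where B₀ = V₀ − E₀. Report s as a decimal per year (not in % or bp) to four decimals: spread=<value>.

spread=0.0041

d₁ = [ln(V₀/D) + (r + σ²/2)T] / (σ√T)
   = [ln(70.1446/24.7897) + (0.0731 + 0.5·0.3269²)·9.6039] / (0.3269·√9.6039)
   = [1.040131 + 1.215199] / 1.013068 = 2.226236
d₂ = d₁ − σ√T = 2.226236 − 1.013068 = 1.213168
N(d₁) = 0.987001,  N(d₂) = 0.887467,  e^(−rT) = 0.495571
E₀ = V₀·N(d₁) − D·e^(−rT)·N(d₂)
   = 70.1446·0.987001 − 24.7897·0.495571·0.887467 = 58.330198
B₀ = V₀ − E₀ = 70.1446 − 58.330198 = 11.814402
spread = −(1/T)·ln(B₀/D) − r = −(1/9.6039)·ln(11.814402/24.7897) − 0.0731 = 0.00406750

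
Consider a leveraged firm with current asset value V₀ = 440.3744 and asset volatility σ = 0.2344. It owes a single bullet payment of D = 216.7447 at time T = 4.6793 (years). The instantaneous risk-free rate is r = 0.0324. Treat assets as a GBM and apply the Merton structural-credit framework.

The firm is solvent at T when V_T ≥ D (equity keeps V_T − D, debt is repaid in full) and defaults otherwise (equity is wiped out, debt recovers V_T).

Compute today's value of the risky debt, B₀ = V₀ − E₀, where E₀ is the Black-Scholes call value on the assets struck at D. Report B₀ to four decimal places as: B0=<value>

B0=183.6432

d₁ = [ln(V₀/D) + (r + σ²/2)T] / (σ√T)
   = [ln(440.3744/216.7447) + (0.0324 + 0.5·0.2344²)·4.6793] / (0.2344·√4.6793)
   = [0.708905 + 0.280158] / 0.507047 = 1.950634
d₂ = d₁ − σ√T = 1.950634 − 0.507047 = 1.443587
N(d₁) = 0.974450,  N(d₂) = 0.925572,  e^(−rT) = 0.859324
E₀ = V₀·N(d₁) − D·e^(−rT)·N(d₂)
   = 440.3744·0.974450 − 216.7447·0.859324·0.925572 = 256.731218
B₀ = V₀ − E₀ = 440.3744 − 256.731218 = 183.643182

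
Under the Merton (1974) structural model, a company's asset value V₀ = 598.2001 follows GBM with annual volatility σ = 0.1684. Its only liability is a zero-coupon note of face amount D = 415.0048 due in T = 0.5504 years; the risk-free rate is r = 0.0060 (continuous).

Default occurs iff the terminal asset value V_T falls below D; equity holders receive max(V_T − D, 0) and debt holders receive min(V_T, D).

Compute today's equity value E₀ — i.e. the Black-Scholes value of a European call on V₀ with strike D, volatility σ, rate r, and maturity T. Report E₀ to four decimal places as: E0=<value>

E0=184.5915

d₁ = [ln(V₀/D) + (r + σ²/2)T] / (σ√T)
   = [ln(598.2001/415.0048) + (0.0060 + 0.5·0.1684²)·0.5504] / (0.1684·√0.5504)
   = [0.365635 + 0.011107] / 0.124934 = 3.015523
d₂ = d₁ − σ√T = 3.015523 − 0.124934 = 2.890589
N(d₁) = 0.998717,  N(d₂) = 0.998077,  e^(−rT) = 0.996703
E₀ = V₀·N(d₁) − D·e^(−rT)·N(d₂)
   = 598.2001·0.998717 − 415.0048·0.996703·0.998077 = 184.591510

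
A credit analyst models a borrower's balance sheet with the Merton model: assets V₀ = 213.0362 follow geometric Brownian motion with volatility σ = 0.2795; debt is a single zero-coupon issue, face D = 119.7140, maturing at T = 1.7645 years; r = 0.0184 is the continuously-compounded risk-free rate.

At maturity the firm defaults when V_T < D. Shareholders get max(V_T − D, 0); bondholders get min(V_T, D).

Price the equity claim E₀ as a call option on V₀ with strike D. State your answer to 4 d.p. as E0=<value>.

E0=98.3644

d₁ = [ln(V₀/D) + (r + σ²/2)T] / (σ√T)
   = [ln(213.0362/119.7140) + (0.0184 + 0.5·0.2795²)·1.7645] / (0.2795·√1.7645)
   = [0.576357 + 0.101388] / 0.371272 = 1.825466
d₂ = d₁ − σ√T = 1.825466 − 0.371272 = 1.454193
N(d₁) = 0.966035,  N(d₂) = 0.927054,  e^(−rT) = 0.968055
E₀ = V₀·N(d₁) − D·e^(−rT)·N(d₂)
   = 213.0362·0.966035 − 119.7140·0.968055·0.927054 = 98.364386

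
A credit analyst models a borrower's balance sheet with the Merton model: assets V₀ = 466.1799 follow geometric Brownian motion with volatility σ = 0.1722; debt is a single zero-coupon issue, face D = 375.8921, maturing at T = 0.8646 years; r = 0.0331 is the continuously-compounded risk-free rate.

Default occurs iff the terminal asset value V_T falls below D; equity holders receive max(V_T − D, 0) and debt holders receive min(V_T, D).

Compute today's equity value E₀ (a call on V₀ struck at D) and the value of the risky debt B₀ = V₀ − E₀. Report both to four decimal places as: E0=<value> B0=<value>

d₁ = [ln(V₀/D) + (r + σ²/2)T] / (σ√T)
   = [ln(466.1799/375.8921) + (0.0331 + 0.5·0.1722²)·0.8646] / (0.1722·√0.8646)
   = [0.215269 + 0.041437] / 0.160118 = 1.603232
d₂ = d₁ − σ√T = 1.603232 − 0.160118 = 1.443114
N(d₁) = 0.945558,  N(d₂) = 0.925506,  e^(−rT) = 0.971787
E₀ = V₀·N(d₁) − D·e^(−rT)·N(d₂)
   = 466.1799·0.945558 − 375.8921·0.971787·0.925506 = 102.724852
B₀ = V₀ − E₀ = 466.1799 − 102.724852 = 363.455048

E0=102.7249 B0=363.4550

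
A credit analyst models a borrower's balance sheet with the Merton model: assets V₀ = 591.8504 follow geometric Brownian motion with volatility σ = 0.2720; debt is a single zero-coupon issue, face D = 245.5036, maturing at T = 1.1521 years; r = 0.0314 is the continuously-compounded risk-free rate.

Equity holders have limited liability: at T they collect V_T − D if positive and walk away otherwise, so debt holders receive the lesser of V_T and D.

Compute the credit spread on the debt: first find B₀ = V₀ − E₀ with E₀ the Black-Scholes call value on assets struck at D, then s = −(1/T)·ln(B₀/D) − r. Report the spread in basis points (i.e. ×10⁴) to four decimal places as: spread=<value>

d₁ = [ln(V₀/D) + (r + σ²/2)T] / (σ√T)
   = [ln(591.8504/245.5036) + (0.0314 + 0.5·0.2720²)·1.1521] / (0.2720·√1.1521)
   = [0.879942 + 0.078794] / 0.291954 = 3.283866
d₂ = d₁ − σ√T = 3.283866 − 0.291954 = 2.991912
N(d₁) = 0.999488,  N(d₂) = 0.998614,  e^(−rT) = 0.964471
E₀ = V₀·N(d₁) − D·e^(−rT)·N(d₂)
   = 591.8504·0.999488 − 245.5036·0.964471·0.998614 = 355.094611
B₀ = V₀ − E₀ = 591.8504 − 355.094611 = 236.755789
spread = −(1/T)·ln(B₀/D) − r = −(1/1.1521)·ln(236.755789/245.5036) − 0.0314 = 0.00009243
in basis points: 0.00009243 × 10⁴ = 0.9243 bp

spread=0.9243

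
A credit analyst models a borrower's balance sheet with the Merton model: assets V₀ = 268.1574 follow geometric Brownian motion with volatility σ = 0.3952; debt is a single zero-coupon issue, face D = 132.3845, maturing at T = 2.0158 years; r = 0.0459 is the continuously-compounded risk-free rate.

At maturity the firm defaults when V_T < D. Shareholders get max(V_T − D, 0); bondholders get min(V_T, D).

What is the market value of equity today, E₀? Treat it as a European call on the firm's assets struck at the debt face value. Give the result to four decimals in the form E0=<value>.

E0=150.8937

d₁ = [ln(V₀/D) + (r + σ²/2)T] / (σ√T)
   = [ln(268.1574/132.3845) + (0.0459 + 0.5·0.3952²)·2.0158] / (0.3952·√2.0158)
   = [0.705864 + 0.249942] / 0.561101 = 1.703448
d₂ = d₁ − σ√T = 1.703448 − 0.561101 = 1.142348
N(d₁) = 0.955758,  N(d₂) = 0.873345,  e^(−rT) = 0.911626
E₀ = V₀·N(d₁) − D·e^(−rT)·N(d₂)
   = 268.1574·0.955758 − 132.3845·0.911626·0.873345 = 150.893722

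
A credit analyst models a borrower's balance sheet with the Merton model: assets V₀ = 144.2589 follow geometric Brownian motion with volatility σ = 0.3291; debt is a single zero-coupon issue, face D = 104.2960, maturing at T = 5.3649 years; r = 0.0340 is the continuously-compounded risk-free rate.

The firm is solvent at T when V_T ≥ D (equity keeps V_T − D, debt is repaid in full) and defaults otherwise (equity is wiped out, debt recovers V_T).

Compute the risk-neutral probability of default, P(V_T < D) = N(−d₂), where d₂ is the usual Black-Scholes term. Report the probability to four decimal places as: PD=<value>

PD=0.3883

d₁ = [ln(V₀/D) + (r + σ²/2)T] / (σ√T)
   = [ln(144.2589/104.2960) + (0.0340 + 0.5·0.3291²)·5.3649] / (0.3291·√5.3649)
   = [0.324377 + 0.472934] / 0.762270 = 1.045969
d₂ = d₁ − σ√T = 1.045969 − 0.762270 = 0.283700
risk-neutral PD = N(−d₂) = N(-0.283700) = 0.388320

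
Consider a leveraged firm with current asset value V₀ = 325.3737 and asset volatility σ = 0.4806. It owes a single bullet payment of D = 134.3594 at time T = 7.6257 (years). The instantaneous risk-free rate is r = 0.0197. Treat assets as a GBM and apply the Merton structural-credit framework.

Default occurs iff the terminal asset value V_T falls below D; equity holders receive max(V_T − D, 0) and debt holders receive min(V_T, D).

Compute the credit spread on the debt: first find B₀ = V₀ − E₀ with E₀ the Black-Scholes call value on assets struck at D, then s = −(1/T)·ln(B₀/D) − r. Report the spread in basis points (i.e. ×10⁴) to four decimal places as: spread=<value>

d₁ = [ln(V₀/D) + (r + σ²/2)T] / (σ√T)
   = [ln(325.3737/134.3594) + (0.0197 + 0.5·0.4806²)·7.6257] / (0.4806·√7.6257)
   = [0.884456 + 1.030905] / 1.327161 = 1.443201
d₂ = d₁ − σ√T = 1.443201 − 1.327161 = 0.116040
N(d₁) = 0.925518,  N(d₂) = 0.546190,  e^(−rT) = 0.860513
E₀ = V₀·N(d₁) − D·e^(−rT)·N(d₂)
   = 325.3737·0.925518 − 134.3594·0.860513·0.546190 = 237.989872
B₀ = V₀ − E₀ = 325.3737 − 237.989872 = 87.383828
spread = −(1/T)·ln(B₀/D) − r = −(1/7.6257)·ln(87.383828/134.3594) − 0.0197 = 0.03671555
in basis points: 0.03671555 × 10⁴ = 367.1555 bp

spread=367.1555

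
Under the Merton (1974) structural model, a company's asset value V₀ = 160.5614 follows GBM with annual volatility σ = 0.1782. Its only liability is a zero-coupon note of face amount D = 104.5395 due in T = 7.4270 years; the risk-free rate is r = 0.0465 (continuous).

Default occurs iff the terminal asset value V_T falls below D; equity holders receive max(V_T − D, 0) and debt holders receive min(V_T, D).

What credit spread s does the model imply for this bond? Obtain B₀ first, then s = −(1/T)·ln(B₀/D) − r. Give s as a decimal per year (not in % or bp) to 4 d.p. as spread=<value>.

d₁ = [ln(V₀/D) + (r + σ²/2)T] / (σ√T)
   = [ln(160.5614/104.5395) + (0.0465 + 0.5·0.1782²)·7.4270] / (0.1782·√7.4270)
   = [0.429111 + 0.463279] / 0.485640 = 1.837555
d₂ = d₁ − σ√T = 1.837555 − 0.485640 = 1.351915
N(d₁) = 0.966936,  N(d₂) = 0.911799,  e^(−rT) = 0.707969
E₀ = V₀·N(d₁) − D·e^(−rT)·N(d₂)
   = 160.5614·0.966936 − 104.5395·0.707969·0.911799 = 87.769746
B₀ = V₀ − E₀ = 160.5614 − 87.769746 = 72.791654
spread = −(1/T)·ln(B₀/D) − r = −(1/7.4270)·ln(72.791654/104.5395) − 0.0465 = 0.00223619

spread=0.0022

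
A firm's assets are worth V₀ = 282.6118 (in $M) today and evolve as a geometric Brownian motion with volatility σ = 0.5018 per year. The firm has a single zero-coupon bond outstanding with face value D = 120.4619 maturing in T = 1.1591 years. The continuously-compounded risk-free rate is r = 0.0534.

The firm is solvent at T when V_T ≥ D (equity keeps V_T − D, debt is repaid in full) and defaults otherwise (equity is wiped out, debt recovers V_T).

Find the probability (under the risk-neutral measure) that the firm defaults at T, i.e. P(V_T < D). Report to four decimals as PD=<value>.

d₁ = [ln(V₀/D) + (r + σ²/2)T] / (σ√T)
   = [ln(282.6118/120.4619) + (0.0534 + 0.5·0.5018²)·1.1591] / (0.5018·√1.1591)
   = [0.852741 + 0.207829] / 0.540245 = 1.963125
d₂ = d₁ − σ√T = 1.963125 − 0.540245 = 1.422879
risk-neutral PD = N(−d₂) = N(-1.422879) = 0.077386

PD=0.0774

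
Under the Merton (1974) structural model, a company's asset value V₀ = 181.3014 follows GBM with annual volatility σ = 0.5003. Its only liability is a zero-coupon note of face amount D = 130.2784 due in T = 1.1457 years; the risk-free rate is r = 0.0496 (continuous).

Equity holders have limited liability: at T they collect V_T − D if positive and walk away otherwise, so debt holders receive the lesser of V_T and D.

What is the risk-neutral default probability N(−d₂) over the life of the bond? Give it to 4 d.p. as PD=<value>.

d₁ = [ln(V₀/D) + (r + σ²/2)T] / (σ√T)
   = [ln(181.3014/130.2784) + (0.0496 + 0.5·0.5003²)·1.1457] / (0.5003·√1.1457)
   = [0.330487 + 0.200211] / 0.535508 = 0.991018
d₂ = d₁ − σ√T = 0.991018 − 0.535508 = 0.455510
risk-neutral PD = N(−d₂) = N(-0.455510) = 0.324371

PD=0.3244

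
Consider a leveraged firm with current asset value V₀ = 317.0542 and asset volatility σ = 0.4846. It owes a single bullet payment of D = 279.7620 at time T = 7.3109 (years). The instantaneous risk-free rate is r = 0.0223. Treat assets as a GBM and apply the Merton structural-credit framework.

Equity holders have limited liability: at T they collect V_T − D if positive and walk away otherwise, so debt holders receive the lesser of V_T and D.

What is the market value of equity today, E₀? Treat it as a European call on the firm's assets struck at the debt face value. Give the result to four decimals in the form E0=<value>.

E0=177.7335

d₁ = [ln(V₀/D) + (r + σ²/2)T] / (σ√T)
   = [ln(317.0542/279.7620) + (0.0223 + 0.5·0.4846²)·7.3109] / (0.4846·√7.3109)
   = [0.125133 + 1.021469] / 1.310294 = 0.875072
d₂ = d₁ − σ√T = 0.875072 − 1.310294 = -0.435222
N(d₁) = 0.809233,  N(d₂) = 0.331701,  e^(−rT) = 0.849563
E₀ = V₀·N(d₁) − D·e^(−rT)·N(d₂)
   = 317.0542·0.809233 − 279.7620·0.849563·0.331701 = 177.733519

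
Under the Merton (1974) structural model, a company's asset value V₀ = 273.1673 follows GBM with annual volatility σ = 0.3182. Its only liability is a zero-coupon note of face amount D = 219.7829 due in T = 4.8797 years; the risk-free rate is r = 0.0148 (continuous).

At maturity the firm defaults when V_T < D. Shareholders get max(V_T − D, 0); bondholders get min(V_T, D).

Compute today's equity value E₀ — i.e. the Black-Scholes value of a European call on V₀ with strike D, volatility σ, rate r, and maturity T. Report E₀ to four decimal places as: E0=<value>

d₁ = [ln(V₀/D) + (r + σ²/2)T] / (σ√T)
   = [ln(273.1673/219.7829) + (0.0148 + 0.5·0.3182²)·4.8797] / (0.3182·√4.8797)
   = [0.217444 + 0.319257] / 0.702905 = 0.763548
d₂ = d₁ − σ√T = 0.763548 − 0.702905 = 0.060642
N(d₁) = 0.777432,  N(d₂) = 0.524178,  e^(−rT) = 0.930327
E₀ = V₀·N(d₁) − D·e^(−rT)·N(d₂)
   = 273.1673·0.777432 − 219.7829·0.930327·0.524178 = 105.190264

E0=105.1903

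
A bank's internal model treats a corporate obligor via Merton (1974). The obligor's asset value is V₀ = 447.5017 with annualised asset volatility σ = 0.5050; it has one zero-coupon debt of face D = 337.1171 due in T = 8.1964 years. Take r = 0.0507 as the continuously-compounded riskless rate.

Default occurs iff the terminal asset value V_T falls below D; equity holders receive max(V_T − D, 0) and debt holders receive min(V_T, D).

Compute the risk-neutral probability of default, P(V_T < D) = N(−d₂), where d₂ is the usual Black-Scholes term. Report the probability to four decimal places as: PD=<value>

PD=0.5947

d₁ = [ln(V₀/D) + (r + σ²/2)T] / (σ√T)
   = [ln(447.5017/337.1171) + (0.0507 + 0.5·0.5050²)·8.1964] / (0.5050·√8.1964)
   = [0.283250 + 1.460701] / 1.445782 = 1.206233
d₂ = d₁ − σ√T = 1.206233 − 1.445782 = -0.239549
risk-neutral PD = N(−d₂) = N(0.239549) = 0.594660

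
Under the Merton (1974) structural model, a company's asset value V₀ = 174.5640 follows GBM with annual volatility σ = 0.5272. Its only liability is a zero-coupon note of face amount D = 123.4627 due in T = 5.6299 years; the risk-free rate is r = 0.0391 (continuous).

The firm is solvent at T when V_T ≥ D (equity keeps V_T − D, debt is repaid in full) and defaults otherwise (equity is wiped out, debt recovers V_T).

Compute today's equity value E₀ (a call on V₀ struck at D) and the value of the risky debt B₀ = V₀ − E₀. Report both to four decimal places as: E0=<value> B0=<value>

d₁ = [ln(V₀/D) + (r + σ²/2)T] / (σ√T)
   = [ln(174.5640/123.4627) + (0.0391 + 0.5·0.5272²)·5.6299] / (0.5272·√5.6299)
   = [0.346352 + 1.002516] / 1.250909 = 1.078310
d₂ = d₁ − σ√T = 1.078310 − 1.250909 = -0.172599
N(d₁) = 0.859552,  N(d₂) = 0.431483,  e^(−rT) = 0.802415
E₀ = V₀·N(d₁) − D·e^(−rT)·N(d₂)
   = 174.5640·0.859552 − 123.4627·0.802415·0.431483 = 107.300548
B₀ = V₀ − E₀ = 174.5640 − 107.300548 = 67.263452

E0=107.3005 B0=67.2635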